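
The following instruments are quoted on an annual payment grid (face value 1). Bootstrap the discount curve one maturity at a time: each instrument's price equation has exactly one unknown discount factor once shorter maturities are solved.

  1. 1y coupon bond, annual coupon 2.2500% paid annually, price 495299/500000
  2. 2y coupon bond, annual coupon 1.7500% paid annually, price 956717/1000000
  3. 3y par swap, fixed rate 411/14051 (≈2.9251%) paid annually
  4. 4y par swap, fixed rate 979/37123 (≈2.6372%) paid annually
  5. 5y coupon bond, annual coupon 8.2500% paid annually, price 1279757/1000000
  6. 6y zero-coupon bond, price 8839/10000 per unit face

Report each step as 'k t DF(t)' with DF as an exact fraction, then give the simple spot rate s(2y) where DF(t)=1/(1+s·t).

step 1 [1y] bond c/1=9/400: DF=(495299/500000 − 9/400·(0))/(1+9/400) = 1211/1250 ≈ 0.968800
step 2 [2y] bond c/1=7/400: DF=(956717/1000000 − 7/400·(0.968800))/(1+7/400) = 2309/2500 ≈ 0.923600
step 3 [3y] swap r/1=411/14051: DF=(1 − 411/14051·(0.968800+0.923600))/(1+411/14051) = 4589/5000 ≈ 0.917800
step 4 [4y] swap r/1=979/37123: DF=(1 − 979/37123·(0.968800+0.923600+0.917800))/(1+979/37123) = 9021/10000 ≈ 0.902100
step 5 [5y] bond c/1=33/400: DF=(1279757/1000000 − 33/400·(0.968800+0.923600+0.917800+0.902100))/(1+33/400) = 8993/10000 ≈ 0.899300
step 6 [6y] zero: DF = P = 8839/10000 ≈ 0.883900

1 1 1211/1250
2 2 2309/2500
3 3 4589/5000
4 4 9021/10000
5 5 8993/10000
6 6 8839/10000
s(2y) = (1/(2309/2500) − 1)/(2) = 191/4618 ≈ 4.1360%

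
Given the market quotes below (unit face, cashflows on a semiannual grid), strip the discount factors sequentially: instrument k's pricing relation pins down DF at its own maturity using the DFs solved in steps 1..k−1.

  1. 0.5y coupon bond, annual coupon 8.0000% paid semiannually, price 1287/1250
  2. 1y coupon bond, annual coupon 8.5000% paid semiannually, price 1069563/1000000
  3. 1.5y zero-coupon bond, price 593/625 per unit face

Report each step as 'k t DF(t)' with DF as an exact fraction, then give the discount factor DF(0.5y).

1 1/2 99/100
2 1 616/625
3 3/2 593/625
DF(0.5y) = 99/100 ≈ 0.990000

step 1 [0.5y] bond c/2=1/25: DF=(1287/1250 − 1/25·(0))/(1+1/25) = 99/100 ≈ 0.990000
step 2 [1y] bond c/2=17/400: DF=(1069563/1000000 − 17/400·(0.990000))/(1+17/400) = 616/625 ≈ 0.985600
step 3 [1.5y] zero: DF = P = 593/625 ≈ 0.948800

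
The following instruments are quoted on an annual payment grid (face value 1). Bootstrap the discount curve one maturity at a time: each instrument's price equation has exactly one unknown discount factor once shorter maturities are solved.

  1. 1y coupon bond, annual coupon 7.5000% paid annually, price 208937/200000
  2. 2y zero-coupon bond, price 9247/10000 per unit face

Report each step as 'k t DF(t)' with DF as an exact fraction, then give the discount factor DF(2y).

1 1 4859/5000
2 2 9247/10000
DF(2y) = 9247/10000 ≈ 0.924700

step 1 [1y] bond c/1=3/40: DF=(208937/200000 − 3/40·(0))/(1+3/40) = 4859/5000 ≈ 0.971800
step 2 [2y] zero: DF = P = 9247/10000 ≈ 0.924700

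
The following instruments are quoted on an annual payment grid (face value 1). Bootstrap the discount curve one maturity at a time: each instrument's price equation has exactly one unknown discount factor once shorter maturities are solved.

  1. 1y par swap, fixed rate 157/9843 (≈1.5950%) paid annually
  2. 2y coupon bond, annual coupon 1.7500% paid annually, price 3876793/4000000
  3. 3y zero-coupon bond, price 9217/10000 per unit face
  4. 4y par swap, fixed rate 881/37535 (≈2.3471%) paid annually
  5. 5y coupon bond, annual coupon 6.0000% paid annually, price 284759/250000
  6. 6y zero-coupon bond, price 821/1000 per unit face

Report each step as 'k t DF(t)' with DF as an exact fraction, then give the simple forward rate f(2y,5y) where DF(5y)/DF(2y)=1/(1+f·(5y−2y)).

1 1 9843/10000
2 2 2339/2500
3 3 9217/10000
4 4 9119/10000
5 5 8621/10000
6 6 821/1000
f(2y,5y) = ((2339/2500)/(8621/10000) − 1)/(3) = 245/8621 ≈ 2.8419%

step 1 [1y] swap r/1=157/9843: DF=(1 − 157/9843·(0))/(1+157/9843) = 9843/10000 ≈ 0.984300
step 2 [2y] bond c/1=7/400: DF=(3876793/4000000 − 7/400·(0.984300))/(1+7/400) = 2339/2500 ≈ 0.935600
step 3 [3y] zero: DF = P = 9217/10000 ≈ 0.921700
step 4 [4y] swap r/1=881/37535: DF=(1 − 881/37535·(0.984300+0.935600+0.921700))/(1+881/37535) = 9119/10000 ≈ 0.911900
step 5 [5y] bond c/1=3/50: DF=(284759/250000 − 3/50·(0.984300+0.935600+0.921700+0.911900))/(1+3/50) = 8621/10000 ≈ 0.862100
step 6 [6y] zero: DF = P = 821/1000 ≈ 0.821000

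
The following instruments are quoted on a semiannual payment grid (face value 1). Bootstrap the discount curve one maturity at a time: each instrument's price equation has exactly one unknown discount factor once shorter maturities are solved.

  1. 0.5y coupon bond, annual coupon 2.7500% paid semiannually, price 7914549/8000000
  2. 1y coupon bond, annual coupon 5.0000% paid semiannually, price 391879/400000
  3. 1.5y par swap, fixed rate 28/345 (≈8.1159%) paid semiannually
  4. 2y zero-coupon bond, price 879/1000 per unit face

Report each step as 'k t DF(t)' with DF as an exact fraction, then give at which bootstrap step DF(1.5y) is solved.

1 1/2 9759/10000
2 1 233/250
3 3/2 4433/5000
4 2 879/1000
DF(1.5y) is solved at step 3

step 1 [0.5y] bond c/2=11/800: DF=(7914549/8000000 − 11/800·(0))/(1+11/800) = 9759/10000 ≈ 0.975900
step 2 [1y] bond c/2=1/40: DF=(391879/400000 − 1/40·(0.975900))/(1+1/40) = 233/250 ≈ 0.932000
step 3 [1.5y] swap r/2=14/345: DF=(1 − 14/345·(0.975900+0.932000))/(1+14/345) = 4433/5000 ≈ 0.886600
step 4 [2y] zero: DF = P = 879/1000 ≈ 0.879000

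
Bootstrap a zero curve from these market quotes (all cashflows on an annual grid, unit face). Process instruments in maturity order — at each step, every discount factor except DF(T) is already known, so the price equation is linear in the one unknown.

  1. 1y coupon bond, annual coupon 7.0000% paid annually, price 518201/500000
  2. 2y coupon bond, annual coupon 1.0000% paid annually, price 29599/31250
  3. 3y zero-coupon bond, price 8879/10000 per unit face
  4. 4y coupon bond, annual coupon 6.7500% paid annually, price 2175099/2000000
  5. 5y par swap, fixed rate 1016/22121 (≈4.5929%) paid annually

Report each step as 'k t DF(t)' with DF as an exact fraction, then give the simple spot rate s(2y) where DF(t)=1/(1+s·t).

1 1 4843/5000
2 2 4641/5000
3 3 8879/10000
4 4 8427/10000
5 5 498/625
s(2y) = (1/(4641/5000) − 1)/(2) = 359/9282 ≈ 3.8677%

step 1 [1y] bond c/1=7/100: DF=(518201/500000 − 7/100·(0))/(1+7/100) = 4843/5000 ≈ 0.968600
step 2 [2y] bond c/1=1/100: DF=(29599/31250 − 1/100·(0.968600))/(1+1/100) = 4641/5000 ≈ 0.928200
step 3 [3y] zero: DF = P = 8879/10000 ≈ 0.887900
step 4 [4y] bond c/1=27/400: DF=(2175099/2000000 − 27/400·(0.968600+0.928200+0.887900))/(1+27/400) = 8427/10000 ≈ 0.842700
step 5 [5y] swap r/1=1016/22121: DF=(1 − 1016/22121·(0.968600+0.928200+0.887900+0.842700))/(1+1016/22121) = 498/625 ≈ 0.796800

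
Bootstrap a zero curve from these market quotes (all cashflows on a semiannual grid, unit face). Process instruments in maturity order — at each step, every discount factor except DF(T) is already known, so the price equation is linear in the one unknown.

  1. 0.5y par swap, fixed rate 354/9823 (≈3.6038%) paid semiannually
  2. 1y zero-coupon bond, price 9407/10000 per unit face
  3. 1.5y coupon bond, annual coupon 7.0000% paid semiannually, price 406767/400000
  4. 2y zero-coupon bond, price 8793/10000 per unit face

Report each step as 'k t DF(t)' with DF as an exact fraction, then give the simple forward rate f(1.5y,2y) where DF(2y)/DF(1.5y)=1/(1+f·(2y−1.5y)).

1 1/2 9823/10000
2 1 9407/10000
3 3/2 367/400
4 2 8793/10000
f(1.5y,2y) = ((367/400)/(8793/10000) − 1)/(1/2) = 764/8793 ≈ 8.6887%

step 1 [0.5y] swap r/2=177/9823: DF=(1 − 177/9823·(0))/(1+177/9823) = 9823/10000 ≈ 0.982300
step 2 [1y] zero: DF = P = 9407/10000 ≈ 0.940700
step 3 [1.5y] bond c/2=7/200: DF=(406767/400000 − 7/200·(0.982300+0.940700))/(1+7/200) = 367/400 ≈ 0.917500
step 4 [2y] zero: DF = P = 8793/10000 ≈ 0.879300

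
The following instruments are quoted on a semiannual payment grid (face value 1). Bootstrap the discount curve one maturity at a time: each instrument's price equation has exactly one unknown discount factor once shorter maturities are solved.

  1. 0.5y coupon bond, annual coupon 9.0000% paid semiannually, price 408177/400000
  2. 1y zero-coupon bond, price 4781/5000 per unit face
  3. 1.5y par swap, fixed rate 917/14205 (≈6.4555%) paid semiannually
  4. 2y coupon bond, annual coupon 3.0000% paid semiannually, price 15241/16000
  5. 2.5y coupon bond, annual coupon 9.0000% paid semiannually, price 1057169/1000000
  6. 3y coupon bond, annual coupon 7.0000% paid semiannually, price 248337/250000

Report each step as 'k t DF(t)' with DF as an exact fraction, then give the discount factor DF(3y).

1 1/2 1953/2000
2 1 4781/5000
3 3/2 9083/10000
4 2 1793/2000
5 5/2 8507/10000
6 3 4023/5000
DF(3y) = 4023/5000 ≈ 0.804600

step 1 [0.5y] bond c/2=9/200: DF=(408177/400000 − 9/200·(0))/(1+9/200) = 1953/2000 ≈ 0.976500
step 2 [1y] zero: DF = P = 4781/5000 ≈ 0.956200
step 3 [1.5y] swap r/2=917/28410: DF=(1 − 917/28410·(0.976500+0.956200))/(1+917/28410) = 9083/10000 ≈ 0.908300
step 4 [2y] bond c/2=3/200: DF=(15241/16000 − 3/200·(0.976500+0.956200+0.908300))/(1+3/200) = 1793/2000 ≈ 0.896500
step 5 [2.5y] bond c/2=9/200: DF=(1057169/1000000 − 9/200·(0.976500+0.956200+0.908300+0.896500))/(1+9/200) = 8507/10000 ≈ 0.850700
step 6 [3y] bond c/2=7/200: DF=(248337/250000 − 7/200·(0.976500+0.956200+0.908300+0.896500+0.850700))/(1+7/200) = 4023/5000 ≈ 0.804600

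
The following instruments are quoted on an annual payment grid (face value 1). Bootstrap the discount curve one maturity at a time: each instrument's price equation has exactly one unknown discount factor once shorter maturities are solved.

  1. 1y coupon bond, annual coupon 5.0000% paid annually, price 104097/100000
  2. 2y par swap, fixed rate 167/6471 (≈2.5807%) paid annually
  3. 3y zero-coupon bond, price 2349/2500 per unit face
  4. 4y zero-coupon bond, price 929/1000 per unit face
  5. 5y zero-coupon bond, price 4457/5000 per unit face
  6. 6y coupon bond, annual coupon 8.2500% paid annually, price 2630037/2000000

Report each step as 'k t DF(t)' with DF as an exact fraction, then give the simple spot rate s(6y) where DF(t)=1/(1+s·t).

step 1 [1y] bond c/1=1/20: DF=(104097/100000 − 1/20·(0))/(1+1/20) = 4957/5000 ≈ 0.991400
step 2 [2y] swap r/1=167/6471: DF=(1 − 167/6471·(0.991400))/(1+167/6471) = 9499/10000 ≈ 0.949900
step 3 [3y] zero: DF = P = 2349/2500 ≈ 0.939600
step 4 [4y] zero: DF = P = 929/1000 ≈ 0.929000
step 5 [5y] zero: DF = P = 4457/5000 ≈ 0.891400
step 6 [6y] bond c/1=33/400: DF=(2630037/2000000 − 33/400·(0.991400+0.949900+0.939600+0.929000+0.891400))/(1+33/400) = 1713/2000 ≈ 0.856500

1 1 4957/5000
2 2 9499/10000
3 3 2349/2500
4 4 929/1000
5 5 4457/5000
6 6 1713/2000
s(6y) = (1/(1713/2000) − 1)/(6) = 287/10278 ≈ 2.7924%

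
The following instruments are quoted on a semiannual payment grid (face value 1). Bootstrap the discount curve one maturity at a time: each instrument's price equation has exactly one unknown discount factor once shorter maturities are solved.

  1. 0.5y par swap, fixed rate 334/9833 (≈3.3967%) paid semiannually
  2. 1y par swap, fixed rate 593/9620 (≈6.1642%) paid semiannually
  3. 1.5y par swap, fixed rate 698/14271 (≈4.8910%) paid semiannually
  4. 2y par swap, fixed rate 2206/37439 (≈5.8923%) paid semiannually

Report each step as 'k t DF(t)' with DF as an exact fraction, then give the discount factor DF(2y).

1 1/2 9833/10000
2 1 9407/10000
3 3/2 4651/5000
4 2 8897/10000
DF(2y) = 8897/10000 ≈ 0.889700

step 1 [0.5y] swap r/2=167/9833: DF=(1 − 167/9833·(0))/(1+167/9833) = 9833/10000 ≈ 0.983300
step 2 [1y] swap r/2=593/19240: DF=(1 − 593/19240·(0.983300))/(1+593/19240) = 9407/10000 ≈ 0.940700
step 3 [1.5y] swap r/2=349/14271: DF=(1 − 349/14271·(0.983300+0.940700))/(1+349/14271) = 4651/5000 ≈ 0.930200
step 4 [2y] swap r/2=1103/37439: DF=(1 − 1103/37439·(0.983300+0.940700+0.930200))/(1+1103/37439) = 8897/10000 ≈ 0.889700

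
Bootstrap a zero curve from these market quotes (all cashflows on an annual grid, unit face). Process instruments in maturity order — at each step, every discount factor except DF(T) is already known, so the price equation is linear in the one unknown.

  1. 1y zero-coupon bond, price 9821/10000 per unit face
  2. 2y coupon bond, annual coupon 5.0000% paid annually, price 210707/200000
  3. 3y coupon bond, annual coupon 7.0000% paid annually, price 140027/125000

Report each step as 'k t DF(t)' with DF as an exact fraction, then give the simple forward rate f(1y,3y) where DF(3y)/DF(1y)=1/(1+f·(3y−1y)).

step 1 [1y] zero: DF = P = 9821/10000 ≈ 0.982100
step 2 [2y] bond c/1=1/20: DF=(210707/200000 − 1/20·(0.982100))/(1+1/20) = 4783/5000 ≈ 0.956600
step 3 [3y] bond c/1=7/100: DF=(140027/125000 − 7/100·(0.982100+0.956600))/(1+7/100) = 9201/10000 ≈ 0.920100

1 1 9821/10000
2 2 4783/5000
3 3 9201/10000
f(1y,3y) = ((9821/10000)/(9201/10000) − 1)/(2) = 310/9201 ≈ 3.3692%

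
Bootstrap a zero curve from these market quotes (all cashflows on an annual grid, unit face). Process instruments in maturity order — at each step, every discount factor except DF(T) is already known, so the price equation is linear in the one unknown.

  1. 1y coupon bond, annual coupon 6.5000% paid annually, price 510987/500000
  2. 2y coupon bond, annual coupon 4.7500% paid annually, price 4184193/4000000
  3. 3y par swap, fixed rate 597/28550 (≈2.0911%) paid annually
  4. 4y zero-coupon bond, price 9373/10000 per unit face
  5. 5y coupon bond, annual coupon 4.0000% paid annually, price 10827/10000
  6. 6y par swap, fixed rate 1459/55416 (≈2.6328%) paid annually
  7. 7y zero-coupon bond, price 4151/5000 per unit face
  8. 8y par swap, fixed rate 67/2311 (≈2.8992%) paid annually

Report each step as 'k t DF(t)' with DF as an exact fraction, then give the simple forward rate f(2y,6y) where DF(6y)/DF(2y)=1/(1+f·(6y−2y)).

step 1 [1y] bond c/1=13/200: DF=(510987/500000 − 13/200·(0))/(1+13/200) = 2399/2500 ≈ 0.959600
step 2 [2y] bond c/1=19/400: DF=(4184193/4000000 − 19/400·(0.959600))/(1+19/400) = 9551/10000 ≈ 0.955100
step 3 [3y] swap r/1=597/28550: DF=(1 − 597/28550·(0.959600+0.955100))/(1+597/28550) = 9403/10000 ≈ 0.940300
step 4 [4y] zero: DF = P = 9373/10000 ≈ 0.937300
step 5 [5y] bond c/1=1/25: DF=(10827/10000 − 1/25·(0.959600+0.955100+0.940300+0.937300))/(1+1/25) = 1119/1250 ≈ 0.895200
step 6 [6y] swap r/1=1459/55416: DF=(1 − 1459/55416·(0.959600+0.955100+0.940300+0.937300+0.895200))/(1+1459/55416) = 8541/10000 ≈ 0.854100
step 7 [7y] zero: DF = P = 4151/5000 ≈ 0.830200
step 8 [8y] swap r/1=67/2311: DF=(1 − 67/2311·(0.959600+0.955100+0.940300+0.937300+0.895200+0.854100+0.830200))/(1+67/2311) = 7923/10000 ≈ 0.792300

1 1 2399/2500
2 2 9551/10000
3 3 9403/10000
4 4 9373/10000
5 5 1119/1250
6 6 8541/10000
7 7 4151/5000
8 8 7923/10000
f(2y,6y) = ((9551/10000)/(8541/10000) − 1)/(4) = 505/17082 ≈ 2.9563%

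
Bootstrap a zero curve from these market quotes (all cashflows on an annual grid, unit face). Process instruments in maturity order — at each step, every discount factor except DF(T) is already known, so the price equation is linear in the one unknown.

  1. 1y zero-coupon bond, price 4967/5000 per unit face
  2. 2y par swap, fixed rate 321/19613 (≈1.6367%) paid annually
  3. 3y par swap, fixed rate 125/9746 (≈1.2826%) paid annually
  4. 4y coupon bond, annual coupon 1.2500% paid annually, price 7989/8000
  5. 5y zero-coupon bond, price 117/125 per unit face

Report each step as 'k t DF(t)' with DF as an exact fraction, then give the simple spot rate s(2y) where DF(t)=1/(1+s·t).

step 1 [1y] zero: DF = P = 4967/5000 ≈ 0.993400
step 2 [2y] swap r/1=321/19613: DF=(1 − 321/19613·(0.993400))/(1+321/19613) = 9679/10000 ≈ 0.967900
step 3 [3y] swap r/1=125/9746: DF=(1 − 125/9746·(0.993400+0.967900))/(1+125/9746) = 77/80 ≈ 0.962500
step 4 [4y] bond c/1=1/80: DF=(7989/8000 − 1/80·(0.993400+0.967900+0.962500))/(1+1/80) = 4751/5000 ≈ 0.950200
step 5 [5y] zero: DF = P = 117/125 ≈ 0.936000

1 1 4967/5000
2 2 9679/10000
3 3 77/80
4 4 4751/5000
5 5 117/125
s(2y) = (1/(9679/10000) − 1)/(2) = 321/19358 ≈ 1.6582%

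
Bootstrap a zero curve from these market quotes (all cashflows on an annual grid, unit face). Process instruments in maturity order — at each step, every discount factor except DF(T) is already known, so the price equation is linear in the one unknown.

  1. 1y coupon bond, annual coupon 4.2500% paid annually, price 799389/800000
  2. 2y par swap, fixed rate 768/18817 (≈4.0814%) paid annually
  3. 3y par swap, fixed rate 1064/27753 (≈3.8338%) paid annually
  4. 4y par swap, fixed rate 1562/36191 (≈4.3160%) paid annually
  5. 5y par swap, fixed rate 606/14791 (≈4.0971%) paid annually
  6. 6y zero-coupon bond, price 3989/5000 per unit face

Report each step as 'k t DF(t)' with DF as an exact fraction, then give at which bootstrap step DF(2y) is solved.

1 1 1917/2000
2 2 577/625
3 3 1117/1250
4 4 4219/5000
5 5 4091/5000
6 6 3989/5000
DF(2y) is solved at step 2

step 1 [1y] bond c/1=17/400: DF=(799389/800000 − 17/400·(0))/(1+17/400) = 1917/2000 ≈ 0.958500
step 2 [2y] swap r/1=768/18817: DF=(1 − 768/18817·(0.958500))/(1+768/18817) = 577/625 ≈ 0.923200
step 3 [3y] swap r/1=1064/27753: DF=(1 − 1064/27753·(0.958500+0.923200))/(1+1064/27753) = 1117/1250 ≈ 0.893600
step 4 [4y] swap r/1=1562/36191: DF=(1 − 1562/36191·(0.958500+0.923200+0.893600))/(1+1562/36191) = 4219/5000 ≈ 0.843800
step 5 [5y] swap r/1=606/14791: DF=(1 − 606/14791·(0.958500+0.923200+0.893600+0.843800))/(1+606/14791) = 4091/5000 ≈ 0.818200
step 6 [6y] zero: DF = P = 3989/5000 ≈ 0.797800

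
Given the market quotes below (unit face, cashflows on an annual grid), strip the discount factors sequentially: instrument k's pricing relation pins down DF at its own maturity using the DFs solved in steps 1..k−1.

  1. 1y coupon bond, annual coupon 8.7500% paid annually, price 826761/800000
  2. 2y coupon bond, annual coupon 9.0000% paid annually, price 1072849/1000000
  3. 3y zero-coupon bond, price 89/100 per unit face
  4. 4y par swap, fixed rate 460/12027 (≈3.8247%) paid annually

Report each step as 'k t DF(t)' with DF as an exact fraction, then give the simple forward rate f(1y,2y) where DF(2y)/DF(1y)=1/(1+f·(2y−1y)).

step 1 [1y] bond c/1=7/80: DF=(826761/800000 − 7/80·(0))/(1+7/80) = 9503/10000 ≈ 0.950300
step 2 [2y] bond c/1=9/100: DF=(1072849/1000000 − 9/100·(0.950300))/(1+9/100) = 4529/5000 ≈ 0.905800
step 3 [3y] zero: DF = P = 89/100 ≈ 0.890000
step 4 [4y] swap r/1=460/12027: DF=(1 − 460/12027·(0.950300+0.905800+0.890000))/(1+460/12027) = 431/500 ≈ 0.862000

1 1 9503/10000
2 2 4529/5000
3 3 89/100
4 4 431/500
f(1y,2y) = ((9503/10000)/(4529/5000) − 1)/(1) = 445/9058 ≈ 4.9128%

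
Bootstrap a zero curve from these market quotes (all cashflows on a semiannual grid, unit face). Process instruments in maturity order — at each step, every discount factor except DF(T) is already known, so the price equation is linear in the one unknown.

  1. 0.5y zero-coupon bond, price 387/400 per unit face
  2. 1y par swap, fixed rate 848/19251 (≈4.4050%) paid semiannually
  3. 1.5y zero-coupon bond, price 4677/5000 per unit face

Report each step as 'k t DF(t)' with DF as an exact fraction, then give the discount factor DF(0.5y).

1 1/2 387/400
2 1 1197/1250
3 3/2 4677/5000
DF(0.5y) = 387/400 ≈ 0.967500

step 1 [0.5y] zero: DF = P = 387/400 ≈ 0.967500
step 2 [1y] swap r/2=424/19251: DF=(1 − 424/19251·(0.967500))/(1+424/19251) = 1197/1250 ≈ 0.957600
step 3 [1.5y] zero: DF = P = 4677/5000 ≈ 0.935400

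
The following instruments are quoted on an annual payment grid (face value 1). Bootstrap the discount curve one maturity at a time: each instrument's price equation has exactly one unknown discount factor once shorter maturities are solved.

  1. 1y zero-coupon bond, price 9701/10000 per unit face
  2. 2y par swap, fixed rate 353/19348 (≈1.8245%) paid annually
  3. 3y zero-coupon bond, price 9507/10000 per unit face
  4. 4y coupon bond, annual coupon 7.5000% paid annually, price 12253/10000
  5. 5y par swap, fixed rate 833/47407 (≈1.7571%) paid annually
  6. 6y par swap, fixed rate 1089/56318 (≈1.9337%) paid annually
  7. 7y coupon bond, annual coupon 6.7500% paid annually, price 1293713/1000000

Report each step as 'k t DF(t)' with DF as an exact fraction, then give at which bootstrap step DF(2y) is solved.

step 1 [1y] zero: DF = P = 9701/10000 ≈ 0.970100
step 2 [2y] swap r/1=353/19348: DF=(1 − 353/19348·(0.970100))/(1+353/19348) = 9647/10000 ≈ 0.964700
step 3 [3y] zero: DF = P = 9507/10000 ≈ 0.950700
step 4 [4y] bond c/1=3/40: DF=(12253/10000 − 3/40·(0.970100+0.964700+0.950700))/(1+3/40) = 1877/2000 ≈ 0.938500
step 5 [5y] swap r/1=833/47407: DF=(1 − 833/47407·(0.970100+0.964700+0.950700+0.938500))/(1+833/47407) = 9167/10000 ≈ 0.916700
step 6 [6y] swap r/1=1089/56318: DF=(1 − 1089/56318·(0.970100+0.964700+0.950700+0.938500+0.916700))/(1+1089/56318) = 8911/10000 ≈ 0.891100
step 7 [7y] bond c/1=27/400: DF=(1293713/1000000 − 27/400·(0.970100+0.964700+0.950700+0.938500+0.916700+0.891100))/(1+27/400) = 4279/5000 ≈ 0.855800

1 1 9701/10000
2 2 9647/10000
3 3 9507/10000
4 4 1877/2000
5 5 9167/10000
6 6 8911/10000
7 7 4279/5000
DF(2y) is solved at step 2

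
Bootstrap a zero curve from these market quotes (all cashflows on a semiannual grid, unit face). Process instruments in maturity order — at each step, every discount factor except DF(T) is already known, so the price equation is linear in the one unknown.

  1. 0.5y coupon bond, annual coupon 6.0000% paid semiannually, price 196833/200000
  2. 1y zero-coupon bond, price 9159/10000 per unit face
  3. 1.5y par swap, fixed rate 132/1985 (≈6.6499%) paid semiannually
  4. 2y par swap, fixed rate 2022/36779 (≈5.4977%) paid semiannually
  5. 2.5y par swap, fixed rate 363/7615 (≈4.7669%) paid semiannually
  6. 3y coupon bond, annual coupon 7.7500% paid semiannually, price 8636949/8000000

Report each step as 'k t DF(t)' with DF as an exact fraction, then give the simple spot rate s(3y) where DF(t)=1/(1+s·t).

step 1 [0.5y] bond c/2=3/100: DF=(196833/200000 − 3/100·(0))/(1+3/100) = 1911/2000 ≈ 0.955500
step 2 [1y] zero: DF = P = 9159/10000 ≈ 0.915900
step 3 [1.5y] swap r/2=66/1985: DF=(1 − 66/1985·(0.955500+0.915900))/(1+66/1985) = 2269/2500 ≈ 0.907600
step 4 [2y] swap r/2=1011/36779: DF=(1 − 1011/36779·(0.955500+0.915900+0.907600))/(1+1011/36779) = 8989/10000 ≈ 0.898900
step 5 [2.5y] swap r/2=363/15230: DF=(1 − 363/15230·(0.955500+0.915900+0.907600+0.898900))/(1+363/15230) = 8911/10000 ≈ 0.891100
step 6 [3y] bond c/2=31/800: DF=(8636949/8000000 − 31/800·(0.955500+0.915900+0.907600+0.898900+0.891100))/(1+31/800) = 8689/10000 ≈ 0.868900

1 1/2 1911/2000
2 1 9159/10000
3 3/2 2269/2500
4 2 8989/10000
5 5/2 8911/10000
6 3 8689/10000
s(3y) = (1/(8689/10000) − 1)/(3) = 437/8689 ≈ 5.0293%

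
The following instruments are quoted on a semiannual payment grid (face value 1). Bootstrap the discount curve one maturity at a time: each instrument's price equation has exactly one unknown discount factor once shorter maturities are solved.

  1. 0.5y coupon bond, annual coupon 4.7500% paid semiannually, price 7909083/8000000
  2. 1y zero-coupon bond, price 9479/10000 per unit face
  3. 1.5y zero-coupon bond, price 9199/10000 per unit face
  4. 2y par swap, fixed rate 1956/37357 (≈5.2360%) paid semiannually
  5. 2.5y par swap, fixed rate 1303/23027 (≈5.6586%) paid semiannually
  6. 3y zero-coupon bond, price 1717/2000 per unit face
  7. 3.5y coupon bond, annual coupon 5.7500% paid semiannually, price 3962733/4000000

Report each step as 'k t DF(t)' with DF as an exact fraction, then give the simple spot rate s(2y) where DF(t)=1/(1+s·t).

step 1 [0.5y] bond c/2=19/800: DF=(7909083/8000000 − 19/800·(0))/(1+19/800) = 9657/10000 ≈ 0.965700
step 2 [1y] zero: DF = P = 9479/10000 ≈ 0.947900
step 3 [1.5y] zero: DF = P = 9199/10000 ≈ 0.919900
step 4 [2y] swap r/2=978/37357: DF=(1 − 978/37357·(0.965700+0.947900+0.919900))/(1+978/37357) = 4511/5000 ≈ 0.902200
step 5 [2.5y] swap r/2=1303/46054: DF=(1 − 1303/46054·(0.965700+0.947900+0.919900+0.902200))/(1+1303/46054) = 8697/10000 ≈ 0.869700
step 6 [3y] zero: DF = P = 1717/2000 ≈ 0.858500
step 7 [3.5y] bond c/2=23/800: DF=(3962733/4000000 − 23/800·(0.965700+0.947900+0.919900+0.902200+0.869700+0.858500))/(1+23/800) = 8103/10000 ≈ 0.810300

1 1/2 9657/10000
2 1 9479/10000
3 3/2 9199/10000
4 2 4511/5000
5 5/2 8697/10000
6 3 1717/2000
7 7/2 8103/10000
s(2y) = (1/(4511/5000) − 1)/(2) = 489/9022 ≈ 5.4201%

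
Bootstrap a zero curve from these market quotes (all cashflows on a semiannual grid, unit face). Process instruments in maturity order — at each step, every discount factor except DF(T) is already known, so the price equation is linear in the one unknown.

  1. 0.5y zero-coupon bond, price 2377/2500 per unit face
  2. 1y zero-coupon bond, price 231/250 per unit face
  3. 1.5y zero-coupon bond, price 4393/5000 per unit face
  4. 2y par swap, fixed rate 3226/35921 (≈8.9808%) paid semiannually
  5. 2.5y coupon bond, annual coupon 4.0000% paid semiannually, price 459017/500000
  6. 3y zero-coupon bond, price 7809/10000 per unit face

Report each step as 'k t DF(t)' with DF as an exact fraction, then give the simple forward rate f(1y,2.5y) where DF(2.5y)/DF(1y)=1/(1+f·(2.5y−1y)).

step 1 [0.5y] zero: DF = P = 2377/2500 ≈ 0.950800
step 2 [1y] zero: DF = P = 231/250 ≈ 0.924000
step 3 [1.5y] zero: DF = P = 4393/5000 ≈ 0.878600
step 4 [2y] swap r/2=1613/35921: DF=(1 − 1613/35921·(0.950800+0.924000+0.878600))/(1+1613/35921) = 8387/10000 ≈ 0.838700
step 5 [2.5y] bond c/2=1/50: DF=(459017/500000 − 1/50·(0.950800+0.924000+0.878600+0.838700))/(1+1/50) = 1037/1250 ≈ 0.829600
step 6 [3y] zero: DF = P = 7809/10000 ≈ 0.780900

1 1/2 2377/2500
2 1 231/250
3 3/2 4393/5000
4 2 8387/10000
5 5/2 1037/1250
6 3 7809/10000
f(1y,2.5y) = ((231/250)/(1037/1250) − 1)/(3/2) = 236/3111 ≈ 7.5860%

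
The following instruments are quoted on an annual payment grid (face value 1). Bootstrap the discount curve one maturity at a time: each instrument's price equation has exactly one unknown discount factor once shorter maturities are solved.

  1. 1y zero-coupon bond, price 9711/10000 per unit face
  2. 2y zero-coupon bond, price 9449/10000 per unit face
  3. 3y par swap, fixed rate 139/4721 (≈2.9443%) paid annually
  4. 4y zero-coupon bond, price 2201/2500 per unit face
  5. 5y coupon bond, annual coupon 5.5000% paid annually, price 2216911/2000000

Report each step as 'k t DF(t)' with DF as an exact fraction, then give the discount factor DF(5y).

step 1 [1y] zero: DF = P = 9711/10000 ≈ 0.971100
step 2 [2y] zero: DF = P = 9449/10000 ≈ 0.944900
step 3 [3y] swap r/1=139/4721: DF=(1 − 139/4721·(0.971100+0.944900))/(1+139/4721) = 4583/5000 ≈ 0.916600
step 4 [4y] zero: DF = P = 2201/2500 ≈ 0.880400
step 5 [5y] bond c/1=11/200: DF=(2216911/2000000 − 11/200·(0.971100+0.944900+0.916600+0.880400))/(1+11/200) = 8571/10000 ≈ 0.857100

1 1 9711/10000
2 2 9449/10000
3 3 4583/5000
4 4 2201/2500
5 5 8571/10000
DF(5y) = 8571/10000 ≈ 0.857100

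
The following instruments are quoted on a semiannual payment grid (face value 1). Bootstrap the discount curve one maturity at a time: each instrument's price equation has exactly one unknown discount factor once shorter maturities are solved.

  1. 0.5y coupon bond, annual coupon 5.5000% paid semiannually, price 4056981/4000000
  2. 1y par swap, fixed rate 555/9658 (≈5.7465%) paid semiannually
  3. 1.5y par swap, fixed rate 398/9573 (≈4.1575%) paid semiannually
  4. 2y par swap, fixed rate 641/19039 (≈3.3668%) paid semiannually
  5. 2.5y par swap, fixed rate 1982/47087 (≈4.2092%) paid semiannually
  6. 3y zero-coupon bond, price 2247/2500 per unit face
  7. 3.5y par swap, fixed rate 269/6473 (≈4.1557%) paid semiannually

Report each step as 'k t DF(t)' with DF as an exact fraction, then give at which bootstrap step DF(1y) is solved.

step 1 [0.5y] bond c/2=11/400: DF=(4056981/4000000 − 11/400·(0))/(1+11/400) = 9871/10000 ≈ 0.987100
step 2 [1y] swap r/2=555/19316: DF=(1 − 555/19316·(0.987100))/(1+555/19316) = 1889/2000 ≈ 0.944500
step 3 [1.5y] swap r/2=199/9573: DF=(1 − 199/9573·(0.987100+0.944500))/(1+199/9573) = 9403/10000 ≈ 0.940300
step 4 [2y] swap r/2=641/38078: DF=(1 − 641/38078·(0.987100+0.944500+0.940300))/(1+641/38078) = 9359/10000 ≈ 0.935900
step 5 [2.5y] swap r/2=991/47087: DF=(1 − 991/47087·(0.987100+0.944500+0.940300+0.935900))/(1+991/47087) = 9009/10000 ≈ 0.900900
step 6 [3y] zero: DF = P = 2247/2500 ≈ 0.898800
step 7 [3.5y] swap r/2=269/12946: DF=(1 − 269/12946·(0.987100+0.944500+0.940300+0.935900+0.900900+0.898800))/(1+269/12946) = 1731/2000 ≈ 0.865500

1 1/2 9871/10000
2 1 1889/2000
3 3/2 9403/10000
4 2 9359/10000
5 5/2 9009/10000
6 3 2247/2500
7 7/2 1731/2000
DF(1y) is solved at step 2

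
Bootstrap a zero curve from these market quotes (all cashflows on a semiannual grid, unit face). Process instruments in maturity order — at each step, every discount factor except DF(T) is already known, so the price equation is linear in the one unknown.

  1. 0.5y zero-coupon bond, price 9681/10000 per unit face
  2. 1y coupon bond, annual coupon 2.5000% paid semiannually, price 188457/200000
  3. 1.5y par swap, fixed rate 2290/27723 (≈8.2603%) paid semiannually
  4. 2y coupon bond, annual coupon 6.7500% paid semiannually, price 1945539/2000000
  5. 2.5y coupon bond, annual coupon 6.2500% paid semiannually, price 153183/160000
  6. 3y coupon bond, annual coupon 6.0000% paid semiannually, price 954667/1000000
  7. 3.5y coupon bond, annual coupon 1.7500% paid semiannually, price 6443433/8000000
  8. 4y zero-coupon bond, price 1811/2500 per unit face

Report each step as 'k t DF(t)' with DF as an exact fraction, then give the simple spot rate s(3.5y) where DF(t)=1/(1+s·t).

1 1/2 9681/10000
2 1 9187/10000
3 3/2 1771/2000
4 2 1701/2000
5 5/2 4093/5000
6 3 319/400
7 7/2 753/1000
8 4 1811/2500
s(3.5y) = (1/(753/1000) − 1)/(7/2) = 494/5271 ≈ 9.3720%

step 1 [0.5y] zero: DF = P = 9681/10000 ≈ 0.968100
step 2 [1y] bond c/2=1/80: DF=(188457/200000 − 1/80·(0.968100))/(1+1/80) = 9187/10000 ≈ 0.918700
step 3 [1.5y] swap r/2=1145/27723: DF=(1 − 1145/27723·(0.968100+0.918700))/(1+1145/27723) = 1771/2000 ≈ 0.885500
step 4 [2y] bond c/2=27/800: DF=(1945539/2000000 − 27/800·(0.968100+0.918700+0.885500))/(1+27/800) = 1701/2000 ≈ 0.850500
step 5 [2.5y] bond c/2=1/32: DF=(153183/160000 − 1/32·(0.968100+0.918700+0.885500+0.850500))/(1+1/32) = 4093/5000 ≈ 0.818600
step 6 [3y] bond c/2=3/100: DF=(954667/1000000 − 3/100·(0.968100+0.918700+0.885500+0.850500+0.818600))/(1+3/100) = 319/400 ≈ 0.797500
step 7 [3.5y] bond c/2=7/800: DF=(6443433/8000000 − 7/800·(0.968100+0.918700+0.885500+0.850500+0.818600+0.797500))/(1+7/800) = 753/1000 ≈ 0.753000
step 8 [4y] zero: DF = P = 1811/2500 ≈ 0.724400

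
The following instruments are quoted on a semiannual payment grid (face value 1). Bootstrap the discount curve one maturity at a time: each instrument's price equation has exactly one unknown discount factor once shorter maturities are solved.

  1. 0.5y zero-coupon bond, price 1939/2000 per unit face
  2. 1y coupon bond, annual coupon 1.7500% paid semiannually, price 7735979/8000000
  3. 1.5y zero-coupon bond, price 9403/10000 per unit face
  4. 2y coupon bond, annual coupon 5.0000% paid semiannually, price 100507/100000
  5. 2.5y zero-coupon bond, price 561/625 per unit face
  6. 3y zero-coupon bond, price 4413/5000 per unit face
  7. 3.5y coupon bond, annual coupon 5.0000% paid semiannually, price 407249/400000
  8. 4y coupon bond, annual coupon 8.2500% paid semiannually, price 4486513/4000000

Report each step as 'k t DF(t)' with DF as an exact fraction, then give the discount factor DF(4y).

1 1/2 1939/2000
2 1 4751/5000
3 3/2 9403/10000
4 2 2277/2500
5 5/2 561/625
6 3 4413/5000
7 7/2 8579/10000
8 4 8233/10000
DF(4y) = 8233/10000 ≈ 0.823300

step 1 [0.5y] zero: DF = P = 1939/2000 ≈ 0.969500
step 2 [1y] bond c/2=7/800: DF=(7735979/8000000 − 7/800·(0.969500))/(1+7/800) = 4751/5000 ≈ 0.950200
step 3 [1.5y] zero: DF = P = 9403/10000 ≈ 0.940300
step 4 [2y] bond c/2=1/40: DF=(100507/100000 − 1/40·(0.969500+0.950200+0.940300))/(1+1/40) = 2277/2500 ≈ 0.910800
step 5 [2.5y] zero: DF = P = 561/625 ≈ 0.897600
step 6 [3y] zero: DF = P = 4413/5000 ≈ 0.882600
step 7 [3.5y] bond c/2=1/40: DF=(407249/400000 − 1/40·(0.969500+0.950200+0.940300+0.910800+0.897600+0.882600))/(1+1/40) = 8579/10000 ≈ 0.857900
step 8 [4y] bond c/2=33/800: DF=(4486513/4000000 − 33/800·(0.969500+0.950200+0.940300+0.910800+0.897600+0.882600+0.857900))/(1+33/800) = 8233/10000 ≈ 0.823300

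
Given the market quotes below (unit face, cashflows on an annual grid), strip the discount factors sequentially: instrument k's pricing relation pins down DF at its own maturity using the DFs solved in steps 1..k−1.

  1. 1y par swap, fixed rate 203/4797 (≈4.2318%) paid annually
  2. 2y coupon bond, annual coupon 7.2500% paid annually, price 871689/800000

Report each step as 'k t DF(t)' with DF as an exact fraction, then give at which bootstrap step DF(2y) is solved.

step 1 [1y] swap r/1=203/4797: DF=(1 − 203/4797·(0))/(1+203/4797) = 4797/5000 ≈ 0.959400
step 2 [2y] bond c/1=29/400: DF=(871689/800000 − 29/400·(0.959400))/(1+29/400) = 9511/10000 ≈ 0.951100

1 1 4797/5000
2 2 9511/10000
DF(2y) is solved at step 2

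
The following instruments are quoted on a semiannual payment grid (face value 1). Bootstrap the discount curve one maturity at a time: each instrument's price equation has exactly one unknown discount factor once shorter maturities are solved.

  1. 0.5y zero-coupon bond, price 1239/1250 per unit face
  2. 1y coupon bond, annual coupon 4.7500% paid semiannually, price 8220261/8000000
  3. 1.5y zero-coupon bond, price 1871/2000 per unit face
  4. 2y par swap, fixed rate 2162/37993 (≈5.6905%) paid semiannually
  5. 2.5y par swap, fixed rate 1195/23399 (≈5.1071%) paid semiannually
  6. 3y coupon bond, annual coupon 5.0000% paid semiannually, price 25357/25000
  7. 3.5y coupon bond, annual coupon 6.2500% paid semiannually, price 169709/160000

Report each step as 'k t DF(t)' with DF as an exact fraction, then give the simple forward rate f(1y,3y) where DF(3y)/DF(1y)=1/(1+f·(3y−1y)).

1 1/2 1239/1250
2 1 9807/10000
3 3/2 1871/2000
4 2 8919/10000
5 5/2 1761/2000
6 3 4377/5000
7 7/2 4301/5000
f(1y,3y) = ((9807/10000)/(4377/5000) − 1)/(2) = 351/5836 ≈ 6.0144%

step 1 [0.5y] zero: DF = P = 1239/1250 ≈ 0.991200
step 2 [1y] bond c/2=19/800: DF=(8220261/8000000 − 19/800·(0.991200))/(1+19/800) = 9807/10000 ≈ 0.980700
step 3 [1.5y] zero: DF = P = 1871/2000 ≈ 0.935500
step 4 [2y] swap r/2=1081/37993: DF=(1 − 1081/37993·(0.991200+0.980700+0.935500))/(1+1081/37993) = 8919/10000 ≈ 0.891900
step 5 [2.5y] swap r/2=1195/46798: DF=(1 − 1195/46798·(0.991200+0.980700+0.935500+0.891900))/(1+1195/46798) = 1761/2000 ≈ 0.880500
step 6 [3y] bond c/2=1/40: DF=(25357/25000 − 1/40·(0.991200+0.980700+0.935500+0.891900+0.880500))/(1+1/40) = 4377/5000 ≈ 0.875400
step 7 [3.5y] bond c/2=1/32: DF=(169709/160000 − 1/32·(0.991200+0.980700+0.935500+0.891900+0.880500+0.875400))/(1+1/32) = 4301/5000 ≈ 0.860200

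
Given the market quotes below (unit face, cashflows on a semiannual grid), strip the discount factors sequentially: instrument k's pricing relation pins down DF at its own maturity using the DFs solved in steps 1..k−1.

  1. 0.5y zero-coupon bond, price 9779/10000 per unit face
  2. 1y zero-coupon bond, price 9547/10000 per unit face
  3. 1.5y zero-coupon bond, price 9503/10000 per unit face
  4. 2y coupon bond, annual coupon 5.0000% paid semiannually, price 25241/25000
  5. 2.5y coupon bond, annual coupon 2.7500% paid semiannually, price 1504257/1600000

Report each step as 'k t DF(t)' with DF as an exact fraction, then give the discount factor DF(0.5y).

step 1 [0.5y] zero: DF = P = 9779/10000 ≈ 0.977900
step 2 [1y] zero: DF = P = 9547/10000 ≈ 0.954700
step 3 [1.5y] zero: DF = P = 9503/10000 ≈ 0.950300
step 4 [2y] bond c/2=1/40: DF=(25241/25000 − 1/40·(0.977900+0.954700+0.950300))/(1+1/40) = 9147/10000 ≈ 0.914700
step 5 [2.5y] bond c/2=11/800: DF=(1504257/1600000 − 11/800·(0.977900+0.954700+0.950300+0.914700))/(1+11/800) = 8759/10000 ≈ 0.875900

1 1/2 9779/10000
2 1 9547/10000
3 3/2 9503/10000
4 2 9147/10000
5 5/2 8759/10000
DF(0.5y) = 9779/10000 ≈ 0.977900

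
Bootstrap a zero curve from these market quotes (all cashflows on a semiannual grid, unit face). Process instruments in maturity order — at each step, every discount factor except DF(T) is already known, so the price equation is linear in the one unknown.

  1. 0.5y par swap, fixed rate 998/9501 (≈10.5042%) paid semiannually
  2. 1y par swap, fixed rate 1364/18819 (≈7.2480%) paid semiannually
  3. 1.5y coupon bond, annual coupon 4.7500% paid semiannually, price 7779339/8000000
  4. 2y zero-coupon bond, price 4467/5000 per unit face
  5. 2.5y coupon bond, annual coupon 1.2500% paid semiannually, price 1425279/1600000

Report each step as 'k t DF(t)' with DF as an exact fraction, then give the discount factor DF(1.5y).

step 1 [0.5y] swap r/2=499/9501: DF=(1 − 499/9501·(0))/(1+499/9501) = 9501/10000 ≈ 0.950100
step 2 [1y] swap r/2=682/18819: DF=(1 − 682/18819·(0.950100))/(1+682/18819) = 4659/5000 ≈ 0.931800
step 3 [1.5y] bond c/2=19/800: DF=(7779339/8000000 − 19/800·(0.950100+0.931800))/(1+19/800) = 4531/5000 ≈ 0.906200
step 4 [2y] zero: DF = P = 4467/5000 ≈ 0.893400
step 5 [2.5y] bond c/2=1/160: DF=(1425279/1600000 − 1/160·(0.950100+0.931800+0.906200+0.893400))/(1+1/160) = 539/625 ≈ 0.862400

1 1/2 9501/10000
2 1 4659/5000
3 3/2 4531/5000
4 2 4467/5000
5 5/2 539/625
DF(1.5y) = 4531/5000 ≈ 0.906200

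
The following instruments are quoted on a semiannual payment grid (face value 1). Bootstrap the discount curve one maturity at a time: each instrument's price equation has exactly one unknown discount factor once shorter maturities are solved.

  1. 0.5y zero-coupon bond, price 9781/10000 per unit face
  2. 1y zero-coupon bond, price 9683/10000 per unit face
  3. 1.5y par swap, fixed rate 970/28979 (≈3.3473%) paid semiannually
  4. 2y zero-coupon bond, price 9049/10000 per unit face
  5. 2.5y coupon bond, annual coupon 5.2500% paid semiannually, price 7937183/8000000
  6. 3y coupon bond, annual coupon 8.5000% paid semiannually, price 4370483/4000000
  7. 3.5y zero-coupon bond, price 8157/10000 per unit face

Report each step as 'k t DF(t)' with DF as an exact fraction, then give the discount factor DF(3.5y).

step 1 [0.5y] zero: DF = P = 9781/10000 ≈ 0.978100
step 2 [1y] zero: DF = P = 9683/10000 ≈ 0.968300
step 3 [1.5y] swap r/2=485/28979: DF=(1 − 485/28979·(0.978100+0.968300))/(1+485/28979) = 1903/2000 ≈ 0.951500
step 4 [2y] zero: DF = P = 9049/10000 ≈ 0.904900
step 5 [2.5y] bond c/2=21/800: DF=(7937183/8000000 − 21/800·(0.978100+0.968300+0.951500+0.904900))/(1+21/800) = 1739/2000 ≈ 0.869500
step 6 [3y] bond c/2=17/400: DF=(4370483/4000000 − 17/400·(0.978100+0.968300+0.951500+0.904900+0.869500))/(1+17/400) = 536/625 ≈ 0.857600
step 7 [3.5y] zero: DF = P = 8157/10000 ≈ 0.815700

1 1/2 9781/10000
2 1 9683/10000
3 3/2 1903/2000
4 2 9049/10000
5 5/2 1739/2000
6 3 536/625
7 7/2 8157/10000
DF(3.5y) = 8157/10000 ≈ 0.815700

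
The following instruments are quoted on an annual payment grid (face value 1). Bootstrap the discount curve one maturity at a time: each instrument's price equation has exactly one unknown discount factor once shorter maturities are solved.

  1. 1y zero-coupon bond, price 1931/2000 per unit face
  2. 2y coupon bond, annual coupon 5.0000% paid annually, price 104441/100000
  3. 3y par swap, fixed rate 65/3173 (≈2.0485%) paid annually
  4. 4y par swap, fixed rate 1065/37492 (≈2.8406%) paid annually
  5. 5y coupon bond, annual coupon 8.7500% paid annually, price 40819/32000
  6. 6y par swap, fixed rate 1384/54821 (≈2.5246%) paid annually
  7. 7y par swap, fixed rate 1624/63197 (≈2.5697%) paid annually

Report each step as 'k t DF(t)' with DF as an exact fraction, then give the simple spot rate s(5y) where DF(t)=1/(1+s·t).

1 1 1931/2000
2 2 9487/10000
3 3 1883/2000
4 4 1787/2000
5 5 8713/10000
6 6 1077/1250
7 7 1047/1250
s(5y) = (1/(8713/10000) − 1)/(5) = 1287/43565 ≈ 2.9542%

step 1 [1y] zero: DF = P = 1931/2000 ≈ 0.965500
step 2 [2y] bond c/1=1/20: DF=(104441/100000 − 1/20·(0.965500))/(1+1/20) = 9487/10000 ≈ 0.948700
step 3 [3y] swap r/1=65/3173: DF=(1 − 65/3173·(0.965500+0.948700))/(1+65/3173) = 1883/2000 ≈ 0.941500
step 4 [4y] swap r/1=1065/37492: DF=(1 − 1065/37492·(0.965500+0.948700+0.941500))/(1+1065/37492) = 1787/2000 ≈ 0.893500
step 5 [5y] bond c/1=7/80: DF=(40819/32000 − 7/80·(0.965500+0.948700+0.941500+0.893500))/(1+7/80) = 8713/10000 ≈ 0.871300
step 6 [6y] swap r/1=1384/54821: DF=(1 − 1384/54821·(0.965500+0.948700+0.941500+0.893500+0.871300))/(1+1384/54821) = 1077/1250 ≈ 0.861600
step 7 [7y] swap r/1=1624/63197: DF=(1 − 1624/63197·(0.965500+0.948700+0.941500+0.893500+0.871300+0.861600))/(1+1624/63197) = 1047/1250 ≈ 0.837600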